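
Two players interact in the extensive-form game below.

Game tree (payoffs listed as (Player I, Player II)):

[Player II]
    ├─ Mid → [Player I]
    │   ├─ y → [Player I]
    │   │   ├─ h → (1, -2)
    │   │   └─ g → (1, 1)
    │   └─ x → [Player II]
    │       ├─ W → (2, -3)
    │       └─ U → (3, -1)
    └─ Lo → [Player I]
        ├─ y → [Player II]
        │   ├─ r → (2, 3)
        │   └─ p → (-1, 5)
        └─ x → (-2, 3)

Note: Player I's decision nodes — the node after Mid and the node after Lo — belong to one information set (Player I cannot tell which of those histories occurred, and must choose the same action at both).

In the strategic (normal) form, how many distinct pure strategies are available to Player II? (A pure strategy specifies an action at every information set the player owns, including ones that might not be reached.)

8

Player II owns the root with actions {Mid, Lo} — two choices.
Player II owns the node after Mid-x with actions {W, U} — two choices.
Player II owns the node after Lo-y with actions {r, p} — two choices.
A pure strategy fixes one action at each information set independently, so the count is the product 2 × 2 × 2 = 8.
(For reference, Player I has 4 pure strategies, giving a 8×4 normal-form matrix.)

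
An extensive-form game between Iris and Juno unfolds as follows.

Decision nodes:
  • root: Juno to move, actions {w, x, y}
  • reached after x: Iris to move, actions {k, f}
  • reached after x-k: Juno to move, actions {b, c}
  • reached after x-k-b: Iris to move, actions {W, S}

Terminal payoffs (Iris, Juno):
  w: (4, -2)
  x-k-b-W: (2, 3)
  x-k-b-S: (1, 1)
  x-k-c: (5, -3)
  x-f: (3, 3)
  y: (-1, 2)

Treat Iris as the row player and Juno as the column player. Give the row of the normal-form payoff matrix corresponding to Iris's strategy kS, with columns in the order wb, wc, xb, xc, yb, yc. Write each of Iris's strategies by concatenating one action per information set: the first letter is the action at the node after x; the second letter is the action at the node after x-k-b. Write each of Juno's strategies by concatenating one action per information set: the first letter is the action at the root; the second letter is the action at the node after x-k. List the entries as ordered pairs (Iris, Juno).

vs wb: Juno plays w → (4, -2)
vs wc: Juno plays w → (4, -2)
vs xb: Juno plays x → Iris plays k at [x] → Juno plays b at [x-k] → Iris plays S at [x-k-b] → (1, 1)
vs xc: Juno plays x → Iris plays k at [x] → Juno plays c at [x-k] → (5, -3)
vs yb: Juno plays y → (-1, 2)
vs yc: Juno plays y → (-1, 2)

(4,-2) (4,-2) (1,1) (5,-3) (-1,2) (-1,2)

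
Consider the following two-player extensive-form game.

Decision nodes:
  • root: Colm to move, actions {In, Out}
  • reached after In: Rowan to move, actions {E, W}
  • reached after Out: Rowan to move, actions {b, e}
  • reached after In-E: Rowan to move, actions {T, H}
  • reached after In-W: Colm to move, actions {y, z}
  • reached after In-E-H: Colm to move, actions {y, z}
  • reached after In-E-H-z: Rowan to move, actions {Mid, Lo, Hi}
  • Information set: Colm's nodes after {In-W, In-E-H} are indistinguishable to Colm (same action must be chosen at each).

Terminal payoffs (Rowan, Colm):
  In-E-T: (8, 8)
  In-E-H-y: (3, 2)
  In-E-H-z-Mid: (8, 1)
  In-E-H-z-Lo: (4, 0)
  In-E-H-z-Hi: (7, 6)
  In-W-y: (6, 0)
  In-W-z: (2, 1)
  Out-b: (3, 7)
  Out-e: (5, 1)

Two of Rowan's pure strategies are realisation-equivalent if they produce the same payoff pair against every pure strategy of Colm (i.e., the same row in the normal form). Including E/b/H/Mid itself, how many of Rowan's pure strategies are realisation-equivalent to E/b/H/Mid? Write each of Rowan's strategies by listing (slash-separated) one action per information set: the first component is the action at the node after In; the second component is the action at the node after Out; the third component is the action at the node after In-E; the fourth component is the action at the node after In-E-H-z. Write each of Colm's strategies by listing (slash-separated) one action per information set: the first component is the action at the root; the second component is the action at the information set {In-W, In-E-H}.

Row for E/b/H/Mid (columns In/y, In/z, Out/y, Out/z): (3,2) (8,1) (3,7) (3,7).
Every one of Rowan's information sets is on the play path for some reply by Colm when Rowan follows E/b/H/Mid.
Changing the action at any of them therefore changes at least one column, so only E/b/H/Mid itself gives this row.

1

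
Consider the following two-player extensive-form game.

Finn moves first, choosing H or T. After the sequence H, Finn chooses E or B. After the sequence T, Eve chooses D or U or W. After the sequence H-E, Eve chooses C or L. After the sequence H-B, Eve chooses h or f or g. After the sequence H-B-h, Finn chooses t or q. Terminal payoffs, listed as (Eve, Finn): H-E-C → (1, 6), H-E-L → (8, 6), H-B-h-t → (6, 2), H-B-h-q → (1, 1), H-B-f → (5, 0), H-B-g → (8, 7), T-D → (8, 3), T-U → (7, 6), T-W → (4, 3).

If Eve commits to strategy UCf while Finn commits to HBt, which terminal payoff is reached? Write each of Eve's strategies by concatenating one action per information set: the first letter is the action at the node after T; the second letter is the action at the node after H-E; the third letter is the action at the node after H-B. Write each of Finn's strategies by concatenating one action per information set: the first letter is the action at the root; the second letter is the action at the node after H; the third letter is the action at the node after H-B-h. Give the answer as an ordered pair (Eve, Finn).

(5, 0)

Trace the play path from the root:
  Finn plays H
  Finn plays B at [H]
  Eve plays f at [H-B]
→ terminal payoff (5, 0).
(Eve's choice at the node after T is never reached on this path, so it doesn't affect the outcome.)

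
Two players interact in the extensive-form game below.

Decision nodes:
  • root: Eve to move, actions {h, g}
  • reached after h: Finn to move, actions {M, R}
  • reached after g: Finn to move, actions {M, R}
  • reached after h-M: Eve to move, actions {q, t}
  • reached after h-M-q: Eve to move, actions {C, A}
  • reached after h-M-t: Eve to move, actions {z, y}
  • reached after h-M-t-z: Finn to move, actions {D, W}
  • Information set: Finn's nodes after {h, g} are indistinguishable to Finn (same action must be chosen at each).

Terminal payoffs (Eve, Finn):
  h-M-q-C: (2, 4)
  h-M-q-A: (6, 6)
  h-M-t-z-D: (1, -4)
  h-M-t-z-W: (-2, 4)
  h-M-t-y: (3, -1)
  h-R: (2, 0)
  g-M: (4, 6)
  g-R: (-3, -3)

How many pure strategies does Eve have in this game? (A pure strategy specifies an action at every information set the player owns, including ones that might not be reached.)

Eve owns the root with actions {h, g} — two choices.
Eve owns the node after h-M with actions {q, t} — two choices.
Eve owns the node after h-M-q with actions {C, A} — two choices.
Eve owns the node after h-M-t with actions {z, y} — two choices.
A pure strategy fixes one action at each information set independently, so the count is the product 2 × 2 × 2 × 2 = 16.
(For reference, Finn has 4 pure strategies, giving a 16×4 normal-form matrix.)

16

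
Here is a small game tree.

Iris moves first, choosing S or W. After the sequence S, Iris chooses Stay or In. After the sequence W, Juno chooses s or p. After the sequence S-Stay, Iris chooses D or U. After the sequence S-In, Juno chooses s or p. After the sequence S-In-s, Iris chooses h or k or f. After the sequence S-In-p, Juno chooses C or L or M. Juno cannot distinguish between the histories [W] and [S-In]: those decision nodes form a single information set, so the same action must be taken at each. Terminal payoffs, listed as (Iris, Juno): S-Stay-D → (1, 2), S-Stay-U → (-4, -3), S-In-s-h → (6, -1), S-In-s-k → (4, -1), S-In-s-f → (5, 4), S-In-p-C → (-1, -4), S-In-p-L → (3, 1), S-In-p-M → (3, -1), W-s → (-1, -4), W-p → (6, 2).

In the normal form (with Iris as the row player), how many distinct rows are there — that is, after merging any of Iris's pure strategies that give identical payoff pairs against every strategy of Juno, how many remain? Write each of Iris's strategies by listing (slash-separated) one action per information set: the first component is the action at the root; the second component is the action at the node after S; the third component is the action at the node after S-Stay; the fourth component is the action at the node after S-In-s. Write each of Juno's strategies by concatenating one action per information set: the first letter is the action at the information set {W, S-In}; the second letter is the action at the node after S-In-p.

Iris has 24 pure strategies: S/Stay/D/h, S/Stay/D/k, S/Stay/D/f, S/Stay/U/h, S/Stay/U/k, S/Stay/U/f, S/In/D/h, S/In/D/k, S/In/D/f, S/In/U/h, S/In/U/k, S/In/U/f, W/Stay/D/h, W/Stay/D/k, W/Stay/D/f, W/Stay/U/h, W/Stay/U/k, W/Stay/U/f, W/In/D/h, W/In/D/k, W/In/D/f, W/In/U/h, W/In/U/k, W/In/U/f. Columns: sC, sL, sM, pC, pL, pM.
{S/Stay/D/h, S/Stay/D/k, S/Stay/D/f} → row (1,2) (1,2) (1,2) (1,2) (1,2) (1,2)
{S/Stay/U/h, S/Stay/U/k, S/Stay/U/f} → row (-4,-3) (-4,-3) (-4,-3) (-4,-3) (-4,-3) (-4,-3)
{S/In/D/h, S/In/U/h} → row (6,-1) (6,-1) (6,-1) (-1,-4) (3,1) (3,-1)
{S/In/D/k, S/In/U/k} → row (4,-1) (4,-1) (4,-1) (-1,-4) (3,1) (3,-1)
{S/In/D/f, S/In/U/f} → row (5,4) (5,4) (5,4) (-1,-4) (3,1) (3,-1)
{W/Stay/D/h, W/Stay/D/k, W/Stay/D/f, W/Stay/U/h, W/Stay/U/k, W/Stay/U/f, W/In/D/h, W/In/D/k, W/In/D/f, W/In/U/h, W/In/U/k, W/In/U/f} → row (-1,-4) (-1,-4) (-1,-4) (6,2) (6,2) (6,2)
That's 6 distinct rows out of 24 strategies.

6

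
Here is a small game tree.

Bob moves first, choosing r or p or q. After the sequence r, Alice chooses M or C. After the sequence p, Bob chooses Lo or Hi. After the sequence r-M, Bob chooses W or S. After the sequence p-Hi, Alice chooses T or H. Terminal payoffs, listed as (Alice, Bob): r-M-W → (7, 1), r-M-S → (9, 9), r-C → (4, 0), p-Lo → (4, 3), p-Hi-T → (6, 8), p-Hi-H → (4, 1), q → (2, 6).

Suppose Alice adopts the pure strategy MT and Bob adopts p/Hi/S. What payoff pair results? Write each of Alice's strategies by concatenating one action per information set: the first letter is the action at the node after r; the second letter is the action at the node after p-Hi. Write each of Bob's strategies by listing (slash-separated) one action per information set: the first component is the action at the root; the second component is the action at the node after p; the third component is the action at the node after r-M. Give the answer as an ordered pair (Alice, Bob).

Trace the play path from the root:
  Bob plays p
  Bob plays Hi at [p]
  Alice plays T at [p-Hi]
→ terminal payoff (6, 8).
(Alice's choice at the node after r is never reached on this path, so it doesn't affect the outcome.)

(6, 8)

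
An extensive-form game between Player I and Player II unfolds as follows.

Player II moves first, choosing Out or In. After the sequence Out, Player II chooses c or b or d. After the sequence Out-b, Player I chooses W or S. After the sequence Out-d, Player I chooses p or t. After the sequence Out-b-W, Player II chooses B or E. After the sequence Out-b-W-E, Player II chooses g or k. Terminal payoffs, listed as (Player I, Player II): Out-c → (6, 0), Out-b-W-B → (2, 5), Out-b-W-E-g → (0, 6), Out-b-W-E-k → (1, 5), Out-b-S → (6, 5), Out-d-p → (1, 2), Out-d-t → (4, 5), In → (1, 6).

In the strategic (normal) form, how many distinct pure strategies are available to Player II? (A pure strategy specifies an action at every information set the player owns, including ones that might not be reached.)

24

Player II owns the root with actions {Out, In} — two choices.
Player II owns the node after Out with actions {c, b, d} — three choices.
Player II owns the node after Out-b-W with actions {B, E} — two choices.
Player II owns the node after Out-b-W-E with actions {g, k} — two choices.
A pure strategy fixes one action at each information set independently, so the count is the product 2 × 3 × 2 × 2 = 24.
(For reference, Player I has 4 pure strategies, giving a 24×4 normal-form matrix.)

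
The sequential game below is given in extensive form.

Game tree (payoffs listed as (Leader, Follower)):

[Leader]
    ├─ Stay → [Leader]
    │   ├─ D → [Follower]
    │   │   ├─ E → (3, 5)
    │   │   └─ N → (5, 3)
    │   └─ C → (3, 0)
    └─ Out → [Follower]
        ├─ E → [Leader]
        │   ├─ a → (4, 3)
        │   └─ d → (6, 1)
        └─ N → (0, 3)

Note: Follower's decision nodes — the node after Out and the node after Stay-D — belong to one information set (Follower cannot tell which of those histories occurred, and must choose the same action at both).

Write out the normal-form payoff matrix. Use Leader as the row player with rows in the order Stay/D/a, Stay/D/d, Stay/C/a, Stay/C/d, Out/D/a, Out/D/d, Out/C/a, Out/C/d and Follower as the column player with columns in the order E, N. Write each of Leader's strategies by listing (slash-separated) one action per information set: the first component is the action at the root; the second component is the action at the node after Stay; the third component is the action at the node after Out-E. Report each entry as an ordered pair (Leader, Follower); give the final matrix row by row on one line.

                E        N
Stay/D/a    (3,5)    (5,3)
Stay/D/d    (3,5)    (5,3)
Stay/C/a    (3,0)    (3,0)
Stay/C/d    (3,0)    (3,0)
 Out/D/a    (4,3)    (0,3)
 Out/D/d    (6,1)    (0,3)
 Out/C/a    (4,3)    (0,3)
 Out/C/d    (6,1)    (0,3)

Stay/D/a: (3,5) (5,3) | Stay/D/d: (3,5) (5,3) | Stay/C/a: (3,0) (3,0) | Stay/C/d: (3,0) (3,0) | Out/D/a: (4,3) (0,3) | Out/D/d: (6,1) (0,3) | Out/C/a: (4,3) (0,3) | Out/C/d: (6,1) (0,3)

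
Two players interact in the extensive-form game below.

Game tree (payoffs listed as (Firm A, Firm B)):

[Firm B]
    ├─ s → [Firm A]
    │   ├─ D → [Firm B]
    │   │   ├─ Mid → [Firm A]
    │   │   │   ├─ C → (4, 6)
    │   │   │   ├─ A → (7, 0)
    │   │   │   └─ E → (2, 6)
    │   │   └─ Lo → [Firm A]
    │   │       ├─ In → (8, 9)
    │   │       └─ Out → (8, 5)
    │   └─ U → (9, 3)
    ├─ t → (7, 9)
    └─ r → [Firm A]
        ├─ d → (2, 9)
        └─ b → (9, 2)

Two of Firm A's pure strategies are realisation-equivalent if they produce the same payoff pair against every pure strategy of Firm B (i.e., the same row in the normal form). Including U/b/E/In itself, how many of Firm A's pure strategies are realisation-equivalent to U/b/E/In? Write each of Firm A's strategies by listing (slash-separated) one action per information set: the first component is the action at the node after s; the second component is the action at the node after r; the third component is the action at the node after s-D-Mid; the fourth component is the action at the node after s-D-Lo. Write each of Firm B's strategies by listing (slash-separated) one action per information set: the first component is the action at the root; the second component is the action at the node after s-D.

6

Row for U/b/E/In (columns s/Mid, s/Lo, t/Mid, t/Lo, r/Mid, r/Lo): (9,3) (9,3) (7,9) (7,9) (9,2) (9,2).
Under U/b/E/In, Firm A's choice at the node after s-D-Mid and at the node after s-D-Lo can never be reached regardless of what Firm B does, so varying those choices leaves every outcome unchanged.
Holding the reachable choices fixed and varying the unreachable ones freely already gives 3 × 2 = 6 equivalent strategies.
No other strategy reproduces this row, so those 6 are the full class: U/b/C/In, U/b/C/Out, U/b/A/In, U/b/A/Out, U/b/E/In, U/b/E/Out.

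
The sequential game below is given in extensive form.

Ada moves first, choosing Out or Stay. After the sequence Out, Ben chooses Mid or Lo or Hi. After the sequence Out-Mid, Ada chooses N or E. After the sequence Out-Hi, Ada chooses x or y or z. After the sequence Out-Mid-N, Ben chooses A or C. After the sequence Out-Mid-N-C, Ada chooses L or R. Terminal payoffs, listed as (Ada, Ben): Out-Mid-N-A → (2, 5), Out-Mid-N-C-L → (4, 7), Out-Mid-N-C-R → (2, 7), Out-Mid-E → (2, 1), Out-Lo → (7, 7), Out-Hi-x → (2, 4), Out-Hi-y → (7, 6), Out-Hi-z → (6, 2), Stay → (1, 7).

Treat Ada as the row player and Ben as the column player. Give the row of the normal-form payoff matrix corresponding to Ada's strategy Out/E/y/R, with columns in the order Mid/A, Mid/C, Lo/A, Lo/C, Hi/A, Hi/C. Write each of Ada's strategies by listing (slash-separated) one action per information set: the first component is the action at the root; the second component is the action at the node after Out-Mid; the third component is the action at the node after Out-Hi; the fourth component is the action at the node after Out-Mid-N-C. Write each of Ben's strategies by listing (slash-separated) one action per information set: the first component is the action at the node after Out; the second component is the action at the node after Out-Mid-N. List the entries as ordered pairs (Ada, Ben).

vs Mid/A: Ada plays Out → Ben plays Mid at [Out] → Ada plays E at [Out-Mid] → (2, 1)
vs Mid/C: Ada plays Out → Ben plays Mid at [Out] → Ada plays E at [Out-Mid] → (2, 1)
vs Lo/A: Ada plays Out → Ben plays Lo at [Out] → (7, 7)
vs Lo/C: Ada plays Out → Ben plays Lo at [Out] → (7, 7)
vs Hi/A: Ada plays Out → Ben plays Hi at [Out] → Ada plays y at [Out-Hi] → (7, 6)
vs Hi/C: Ada plays Out → Ben plays Hi at [Out] → Ada plays y at [Out-Hi] → (7, 6)

(2,1) (2,1) (7,7) (7,7) (7,6) (7,6)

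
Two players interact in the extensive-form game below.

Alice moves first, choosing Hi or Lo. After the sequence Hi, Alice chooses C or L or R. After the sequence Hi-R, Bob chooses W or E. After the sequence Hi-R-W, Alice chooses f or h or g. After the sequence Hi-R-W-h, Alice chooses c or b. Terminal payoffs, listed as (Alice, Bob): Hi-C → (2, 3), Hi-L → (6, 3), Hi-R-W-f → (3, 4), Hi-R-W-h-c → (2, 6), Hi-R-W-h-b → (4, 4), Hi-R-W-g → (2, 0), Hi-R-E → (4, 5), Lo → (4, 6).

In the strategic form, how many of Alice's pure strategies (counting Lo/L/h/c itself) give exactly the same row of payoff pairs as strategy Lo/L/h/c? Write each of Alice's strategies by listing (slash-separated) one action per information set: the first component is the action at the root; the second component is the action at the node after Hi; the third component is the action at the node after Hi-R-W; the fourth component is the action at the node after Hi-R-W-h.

18

Row for Lo/L/h/c (columns W, E): (4,6) (4,6).
Under Lo/L/h/c, Alice's choice at the node after Hi and at the node after Hi-R-W and at the node after Hi-R-W-h can never be reached regardless of what Bob does, so varying those choices leaves every outcome unchanged.
Holding the reachable choices fixed and varying the unreachable ones freely already gives 3 × 3 × 2 = 18 equivalent strategies.
No other strategy reproduces this row, so those 18 are the full class: Lo/C/f/c, Lo/C/f/b, Lo/C/h/c, Lo/C/h/b, Lo/C/g/c, Lo/C/g/b, Lo/L/f/c, Lo/L/f/b, Lo/L/h/c, Lo/L/h/b, Lo/L/g/c, Lo/L/g/b, Lo/R/f/c, Lo/R/f/b, Lo/R/h/c, Lo/R/h/b, Lo/R/g/c, Lo/R/g/b.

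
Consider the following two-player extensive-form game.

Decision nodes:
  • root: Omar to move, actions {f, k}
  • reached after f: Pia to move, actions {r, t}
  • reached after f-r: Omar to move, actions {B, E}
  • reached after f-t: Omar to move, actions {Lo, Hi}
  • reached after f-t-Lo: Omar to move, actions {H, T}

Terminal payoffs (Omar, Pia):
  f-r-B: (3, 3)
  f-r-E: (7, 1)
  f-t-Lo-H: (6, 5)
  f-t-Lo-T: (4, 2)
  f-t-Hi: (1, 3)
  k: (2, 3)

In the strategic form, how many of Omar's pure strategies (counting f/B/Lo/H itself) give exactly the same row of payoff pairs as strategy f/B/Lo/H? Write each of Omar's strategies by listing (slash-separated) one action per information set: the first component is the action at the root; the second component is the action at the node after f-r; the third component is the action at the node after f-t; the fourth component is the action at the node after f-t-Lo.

Row for f/B/Lo/H (columns r, t): (3,3) (6,5).
Every one of Omar's information sets is on the play path for some reply by Pia when Omar follows f/B/Lo/H.
Changing the action at any of them therefore changes at least one column, so only f/B/Lo/H itself gives this row.

1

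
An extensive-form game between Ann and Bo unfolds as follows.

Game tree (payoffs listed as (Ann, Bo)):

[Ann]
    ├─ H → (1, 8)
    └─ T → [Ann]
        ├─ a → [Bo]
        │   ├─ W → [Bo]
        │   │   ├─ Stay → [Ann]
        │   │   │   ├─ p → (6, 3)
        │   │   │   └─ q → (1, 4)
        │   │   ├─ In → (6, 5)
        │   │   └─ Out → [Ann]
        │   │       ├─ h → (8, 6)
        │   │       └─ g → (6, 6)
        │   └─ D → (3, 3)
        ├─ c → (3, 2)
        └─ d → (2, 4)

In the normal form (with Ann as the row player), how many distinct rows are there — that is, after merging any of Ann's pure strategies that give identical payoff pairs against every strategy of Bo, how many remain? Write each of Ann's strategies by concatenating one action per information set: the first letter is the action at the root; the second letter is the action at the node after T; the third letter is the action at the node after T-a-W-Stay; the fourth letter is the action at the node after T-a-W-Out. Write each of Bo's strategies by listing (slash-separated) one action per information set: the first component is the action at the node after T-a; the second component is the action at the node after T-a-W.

Ann has 24 pure strategies: Haph, Hapg, Haqh, Haqg, Hcph, Hcpg, Hcqh, Hcqg, Hdph, Hdpg, Hdqh, Hdqg, Taph, Tapg, Taqh, Taqg, Tcph, Tcpg, Tcqh, Tcqg, Tdph, Tdpg, Tdqh, Tdqg. Columns: W/Stay, W/In, W/Out, D/Stay, D/In, D/Out.
{Haph, Hapg, Haqh, Haqg, Hcph, Hcpg, Hcqh, Hcqg, Hdph, Hdpg, Hdqh, Hdqg} → row (1,8) (1,8) (1,8) (1,8) (1,8) (1,8)
{Taph} → row (6,3) (6,5) (8,6) (3,3) (3,3) (3,3)
{Tapg} → row (6,3) (6,5) (6,6) (3,3) (3,3) (3,3)
{Taqh} → row (1,4) (6,5) (8,6) (3,3) (3,3) (3,3)
{Taqg} → row (1,4) (6,5) (6,6) (3,3) (3,3) (3,3)
{Tcph, Tcpg, Tcqh, Tcqg} → row (3,2) (3,2) (3,2) (3,2) (3,2) (3,2)
{Tdph, Tdpg, Tdqh, Tdqg} → row (2,4) (2,4) (2,4) (2,4) (2,4) (2,4)
That's 7 distinct rows out of 24 strategies.

7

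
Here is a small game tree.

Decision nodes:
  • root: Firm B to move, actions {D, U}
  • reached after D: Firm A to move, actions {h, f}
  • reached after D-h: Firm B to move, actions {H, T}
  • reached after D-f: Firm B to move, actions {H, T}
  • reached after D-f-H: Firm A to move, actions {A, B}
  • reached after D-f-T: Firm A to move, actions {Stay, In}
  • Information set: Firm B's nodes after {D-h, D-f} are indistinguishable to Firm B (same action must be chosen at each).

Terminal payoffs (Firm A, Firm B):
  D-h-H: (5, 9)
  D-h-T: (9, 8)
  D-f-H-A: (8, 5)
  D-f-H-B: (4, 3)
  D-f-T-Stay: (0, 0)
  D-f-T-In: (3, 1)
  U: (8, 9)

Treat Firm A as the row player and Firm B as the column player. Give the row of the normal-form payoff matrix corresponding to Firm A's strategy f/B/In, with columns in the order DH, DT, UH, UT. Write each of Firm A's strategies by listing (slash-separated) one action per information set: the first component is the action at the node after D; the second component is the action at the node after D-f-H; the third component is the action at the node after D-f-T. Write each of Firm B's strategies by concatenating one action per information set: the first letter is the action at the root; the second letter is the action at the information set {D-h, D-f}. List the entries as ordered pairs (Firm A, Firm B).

(4,3) (3,1) (8,9) (8,9)

vs DH: Firm B plays D → Firm A plays f at [D] → Firm B plays H at [D-f] → Firm A plays B at [D-f-H] → (4, 3)
vs DT: Firm B plays D → Firm A plays f at [D] → Firm B plays T at [D-f] → Firm A plays In at [D-f-T] → (3, 1)
vs UH: Firm B plays U → (8, 9)
vs UT: Firm B plays U → (8, 9)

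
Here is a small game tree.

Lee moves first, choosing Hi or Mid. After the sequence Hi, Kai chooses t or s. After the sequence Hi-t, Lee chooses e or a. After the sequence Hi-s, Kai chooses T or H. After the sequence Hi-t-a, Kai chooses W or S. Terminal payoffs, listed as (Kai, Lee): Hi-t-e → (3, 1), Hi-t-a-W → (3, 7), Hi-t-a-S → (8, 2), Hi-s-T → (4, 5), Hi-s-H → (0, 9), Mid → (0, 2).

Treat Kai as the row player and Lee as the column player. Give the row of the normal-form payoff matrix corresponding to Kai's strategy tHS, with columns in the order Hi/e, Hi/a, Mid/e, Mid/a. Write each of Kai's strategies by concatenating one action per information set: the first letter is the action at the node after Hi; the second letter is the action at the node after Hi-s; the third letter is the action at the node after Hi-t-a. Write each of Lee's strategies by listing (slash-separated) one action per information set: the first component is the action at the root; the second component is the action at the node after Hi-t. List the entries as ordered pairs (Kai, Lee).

vs Hi/e: Lee plays Hi → Kai plays t at [Hi] → Lee plays e at [Hi-t] → (3, 1)
vs Hi/a: Lee plays Hi → Kai plays t at [Hi] → Lee plays a at [Hi-t] → Kai plays S at [Hi-t-a] → (8, 2)
vs Mid/e: Lee plays Mid → (0, 2)
vs Mid/a: Lee plays Mid → (0, 2)

(3,1) (8,2) (0,2) (0,2)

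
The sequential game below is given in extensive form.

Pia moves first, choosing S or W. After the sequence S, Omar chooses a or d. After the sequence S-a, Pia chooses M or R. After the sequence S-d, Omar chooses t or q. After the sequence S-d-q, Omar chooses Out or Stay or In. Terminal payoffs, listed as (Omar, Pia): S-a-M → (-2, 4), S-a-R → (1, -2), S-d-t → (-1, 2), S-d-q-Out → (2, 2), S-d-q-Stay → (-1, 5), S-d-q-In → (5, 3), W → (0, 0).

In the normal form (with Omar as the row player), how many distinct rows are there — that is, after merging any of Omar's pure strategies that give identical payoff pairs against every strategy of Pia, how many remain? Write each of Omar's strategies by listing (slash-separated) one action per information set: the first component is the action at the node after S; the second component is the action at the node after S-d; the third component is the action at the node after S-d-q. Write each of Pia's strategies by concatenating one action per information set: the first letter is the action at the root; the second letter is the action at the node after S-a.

5

Omar has 12 pure strategies: a/t/Out, a/t/Stay, a/t/In, a/q/Out, a/q/Stay, a/q/In, d/t/Out, d/t/Stay, d/t/In, d/q/Out, d/q/Stay, d/q/In. Columns: SM, SR, WM, WR.
{a/t/Out, a/t/Stay, a/t/In, a/q/Out, a/q/Stay, a/q/In} → row (-2,4) (1,-2) (0,0) (0,0)
{d/t/Out, d/t/Stay, d/t/In} → row (-1,2) (-1,2) (0,0) (0,0)
{d/q/Out} → row (2,2) (2,2) (0,0) (0,0)
{d/q/Stay} → row (-1,5) (-1,5) (0,0) (0,0)
{d/q/In} → row (5,3) (5,3) (0,0) (0,0)
That's 5 distinct rows out of 12 strategies.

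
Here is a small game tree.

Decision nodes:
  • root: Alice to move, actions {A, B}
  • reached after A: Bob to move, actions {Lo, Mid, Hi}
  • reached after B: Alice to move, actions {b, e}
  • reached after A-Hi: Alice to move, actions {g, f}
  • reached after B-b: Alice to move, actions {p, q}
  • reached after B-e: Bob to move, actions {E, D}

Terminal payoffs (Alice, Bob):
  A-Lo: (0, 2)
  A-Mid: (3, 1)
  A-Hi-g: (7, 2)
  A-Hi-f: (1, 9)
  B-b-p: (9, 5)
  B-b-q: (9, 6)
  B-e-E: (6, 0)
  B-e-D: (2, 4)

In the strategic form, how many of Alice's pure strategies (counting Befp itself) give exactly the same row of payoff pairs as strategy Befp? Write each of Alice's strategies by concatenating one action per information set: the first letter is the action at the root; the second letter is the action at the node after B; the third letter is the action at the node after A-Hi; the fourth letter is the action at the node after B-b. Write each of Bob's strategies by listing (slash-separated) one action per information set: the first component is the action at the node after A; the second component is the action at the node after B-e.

Row for Befp (columns Lo/E, Lo/D, Mid/E, Mid/D, Hi/E, Hi/D): (6,0) (2,4) (6,0) (2,4) (6,0) (2,4).
Under Befp, Alice's choice at the node after A-Hi and at the node after B-b can never be reached regardless of what Bob does, so varying those choices leaves every outcome unchanged.
Holding the reachable choices fixed and varying the unreachable ones freely already gives 2 × 2 = 4 equivalent strategies.
No other strategy reproduces this row, so those 4 are the full class: Begp, Begq, Befp, Befq.

4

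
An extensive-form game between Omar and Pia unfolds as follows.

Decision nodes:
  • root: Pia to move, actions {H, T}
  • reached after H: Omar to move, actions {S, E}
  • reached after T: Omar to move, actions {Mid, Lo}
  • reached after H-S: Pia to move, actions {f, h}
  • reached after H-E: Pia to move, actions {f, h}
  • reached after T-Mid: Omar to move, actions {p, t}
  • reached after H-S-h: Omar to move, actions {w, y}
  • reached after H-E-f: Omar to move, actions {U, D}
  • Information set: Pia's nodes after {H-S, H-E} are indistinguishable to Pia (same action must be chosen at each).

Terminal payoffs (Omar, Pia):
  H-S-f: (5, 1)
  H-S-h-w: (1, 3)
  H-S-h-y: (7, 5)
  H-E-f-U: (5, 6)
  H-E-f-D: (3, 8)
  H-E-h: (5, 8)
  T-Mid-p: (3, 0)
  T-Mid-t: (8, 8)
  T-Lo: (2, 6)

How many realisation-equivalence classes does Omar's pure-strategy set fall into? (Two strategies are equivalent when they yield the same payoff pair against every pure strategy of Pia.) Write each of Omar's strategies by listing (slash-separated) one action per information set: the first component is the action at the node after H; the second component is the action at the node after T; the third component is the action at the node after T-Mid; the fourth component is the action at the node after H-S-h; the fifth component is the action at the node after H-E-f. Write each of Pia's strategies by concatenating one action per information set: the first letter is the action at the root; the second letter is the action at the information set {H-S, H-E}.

12

Omar has 32 pure strategies: S/Mid/p/w/U, S/Mid/p/w/D, S/Mid/p/y/U, S/Mid/p/y/D, S/Mid/t/w/U, S/Mid/t/w/D, S/Mid/t/y/U, S/Mid/t/y/D, S/Lo/p/w/U, S/Lo/p/w/D, S/Lo/p/y/U, S/Lo/p/y/D, S/Lo/t/w/U, S/Lo/t/w/D, S/Lo/t/y/U, S/Lo/t/y/D, E/Mid/p/w/U, E/Mid/p/w/D, E/Mid/p/y/U, E/Mid/p/y/D, E/Mid/t/w/U, E/Mid/t/w/D, E/Mid/t/y/U, E/Mid/t/y/D, E/Lo/p/w/U, E/Lo/p/w/D, E/Lo/p/y/U, E/Lo/p/y/D, E/Lo/t/w/U, E/Lo/t/w/D, E/Lo/t/y/U, E/Lo/t/y/D. Columns: Hf, Hh, Tf, Th.
{S/Mid/p/w/U, S/Mid/p/w/D} → row (5,1) (1,3) (3,0) (3,0)
{S/Mid/p/y/U, S/Mid/p/y/D} → row (5,1) (7,5) (3,0) (3,0)
{S/Mid/t/w/U, S/Mid/t/w/D} → row (5,1) (1,3) (8,8) (8,8)
{S/Mid/t/y/U, S/Mid/t/y/D} → row (5,1) (7,5) (8,8) (8,8)
{S/Lo/p/w/U, S/Lo/p/w/D, S/Lo/t/w/U, S/Lo/t/w/D} → row (5,1) (1,3) (2,6) (2,6)
{S/Lo/p/y/U, S/Lo/p/y/D, S/Lo/t/y/U, S/Lo/t/y/D} → row (5,1) (7,5) (2,6) (2,6)
{E/Mid/p/w/U, E/Mid/p/y/U} → row (5,6) (5,8) (3,0) (3,0)
{E/Mid/p/w/D, E/Mid/p/y/D} → row (3,8) (5,8) (3,0) (3,0)
{E/Mid/t/w/U, E/Mid/t/y/U} → row (5,6) (5,8) (8,8) (8,8)
{E/Mid/t/w/D, E/Mid/t/y/D} → row (3,8) (5,8) (8,8) (8,8)
{E/Lo/p/w/U, E/Lo/p/y/U, E/Lo/t/w/U, E/Lo/t/y/U} → row (5,6) (5,8) (2,6) (2,6)
{E/Lo/p/w/D, E/Lo/p/y/D, E/Lo/t/w/D, E/Lo/t/y/D} → row (3,8) (5,8) (2,6) (2,6)
That's 12 distinct rows out of 32 strategies.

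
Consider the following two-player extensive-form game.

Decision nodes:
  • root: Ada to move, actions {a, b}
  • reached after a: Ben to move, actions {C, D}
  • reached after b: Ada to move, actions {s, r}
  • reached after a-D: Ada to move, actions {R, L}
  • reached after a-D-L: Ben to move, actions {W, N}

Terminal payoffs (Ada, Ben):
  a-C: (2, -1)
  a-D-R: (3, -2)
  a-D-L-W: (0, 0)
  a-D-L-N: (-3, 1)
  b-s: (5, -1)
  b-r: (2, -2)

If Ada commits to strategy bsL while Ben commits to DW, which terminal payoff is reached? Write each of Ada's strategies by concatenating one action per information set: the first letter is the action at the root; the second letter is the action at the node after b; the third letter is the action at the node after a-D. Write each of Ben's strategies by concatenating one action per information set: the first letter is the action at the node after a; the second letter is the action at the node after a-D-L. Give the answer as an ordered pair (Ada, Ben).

Trace the play path from the root:
  Ada plays b
  Ada plays s at [b]
→ terminal payoff (5, -1).
(Ada's choice at the node after a-D is never reached on this path, so it doesn't affect the outcome.)

(5, -1)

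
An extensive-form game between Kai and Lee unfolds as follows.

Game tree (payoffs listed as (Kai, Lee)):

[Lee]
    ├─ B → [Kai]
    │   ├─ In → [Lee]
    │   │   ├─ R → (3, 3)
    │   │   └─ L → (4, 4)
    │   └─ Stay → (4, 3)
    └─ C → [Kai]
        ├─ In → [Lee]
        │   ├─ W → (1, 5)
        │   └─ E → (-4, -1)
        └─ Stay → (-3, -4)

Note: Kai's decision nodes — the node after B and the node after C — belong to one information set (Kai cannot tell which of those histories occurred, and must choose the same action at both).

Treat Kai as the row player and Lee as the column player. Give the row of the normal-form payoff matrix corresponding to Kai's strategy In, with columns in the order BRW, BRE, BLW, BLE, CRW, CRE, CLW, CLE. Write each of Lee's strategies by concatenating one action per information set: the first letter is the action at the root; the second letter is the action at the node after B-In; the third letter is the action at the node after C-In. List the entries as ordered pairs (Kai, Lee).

(3,3) (3,3) (4,4) (4,4) (1,5) (-4,-1) (1,5) (-4,-1)

vs BRW: Lee plays B → Kai plays In at [B] → Lee plays R at [B-In] → (3, 3)
vs BRE: Lee plays B → Kai plays In at [B] → Lee plays R at [B-In] → (3, 3)
vs BLW: Lee plays B → Kai plays In at [B] → Lee plays L at [B-In] → (4, 4)
vs BLE: Lee plays B → Kai plays In at [B] → Lee plays L at [B-In] → (4, 4)
vs CRW: Lee plays C → Kai plays In at [C] → Lee plays W at [C-In] → (1, 5)
vs CRE: Lee plays C → Kai plays In at [C] → Lee plays E at [C-In] → (-4, -1)
vs CLW: Lee plays C → Kai plays In at [C] → Lee plays W at [C-In] → (1, 5)
vs CLE: Lee plays C → Kai plays In at [C] → Lee plays E at [C-In] → (-4, -1)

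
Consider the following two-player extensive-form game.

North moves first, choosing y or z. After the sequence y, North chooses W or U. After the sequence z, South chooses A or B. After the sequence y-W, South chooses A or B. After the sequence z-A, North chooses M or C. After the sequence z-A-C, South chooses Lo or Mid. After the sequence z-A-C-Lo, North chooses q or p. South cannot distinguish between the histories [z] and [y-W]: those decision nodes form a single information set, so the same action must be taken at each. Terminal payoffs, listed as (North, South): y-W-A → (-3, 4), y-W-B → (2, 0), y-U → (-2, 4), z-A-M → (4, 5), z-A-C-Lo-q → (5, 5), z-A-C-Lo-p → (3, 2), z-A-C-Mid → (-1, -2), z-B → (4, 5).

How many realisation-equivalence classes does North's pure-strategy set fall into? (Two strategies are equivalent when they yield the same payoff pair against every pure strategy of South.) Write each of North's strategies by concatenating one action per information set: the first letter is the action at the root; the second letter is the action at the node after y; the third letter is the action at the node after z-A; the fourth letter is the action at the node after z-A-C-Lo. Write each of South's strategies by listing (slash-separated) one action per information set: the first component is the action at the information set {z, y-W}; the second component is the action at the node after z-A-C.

North has 16 pure strategies: yWMq, yWMp, yWCq, yWCp, yUMq, yUMp, yUCq, yUCp, zWMq, zWMp, zWCq, zWCp, zUMq, zUMp, zUCq, zUCp. Columns: A/Lo, A/Mid, B/Lo, B/Mid.
{yWMq, yWMp, yWCq, yWCp} → row (-3,4) (-3,4) (2,0) (2,0)
{yUMq, yUMp, yUCq, yUCp} → row (-2,4) (-2,4) (-2,4) (-2,4)
{zWMq, zWMp, zUMq, zUMp} → row (4,5) (4,5) (4,5) (4,5)
{zWCq, zUCq} → row (5,5) (-1,-2) (4,5) (4,5)
{zWCp, zUCp} → row (3,2) (-1,-2) (4,5) (4,5)
That's 5 distinct rows out of 16 strategies.

5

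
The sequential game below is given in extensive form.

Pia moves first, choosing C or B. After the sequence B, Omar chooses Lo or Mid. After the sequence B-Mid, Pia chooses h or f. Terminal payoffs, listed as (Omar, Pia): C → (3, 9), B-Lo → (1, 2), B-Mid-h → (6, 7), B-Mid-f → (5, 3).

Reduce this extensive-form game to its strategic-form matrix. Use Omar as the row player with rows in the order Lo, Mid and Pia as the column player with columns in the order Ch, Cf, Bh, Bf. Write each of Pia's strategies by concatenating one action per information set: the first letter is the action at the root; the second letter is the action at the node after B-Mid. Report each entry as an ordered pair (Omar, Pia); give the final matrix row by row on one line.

           Ch       Cf       Bh       Bf
  Lo    (3,9)    (3,9)    (1,2)    (1,2)
 Mid    (3,9)    (3,9)    (6,7)    (5,3)

Lo: (3,9) (3,9) (1,2) (1,2) | Mid: (3,9) (3,9) (6,7) (5,3)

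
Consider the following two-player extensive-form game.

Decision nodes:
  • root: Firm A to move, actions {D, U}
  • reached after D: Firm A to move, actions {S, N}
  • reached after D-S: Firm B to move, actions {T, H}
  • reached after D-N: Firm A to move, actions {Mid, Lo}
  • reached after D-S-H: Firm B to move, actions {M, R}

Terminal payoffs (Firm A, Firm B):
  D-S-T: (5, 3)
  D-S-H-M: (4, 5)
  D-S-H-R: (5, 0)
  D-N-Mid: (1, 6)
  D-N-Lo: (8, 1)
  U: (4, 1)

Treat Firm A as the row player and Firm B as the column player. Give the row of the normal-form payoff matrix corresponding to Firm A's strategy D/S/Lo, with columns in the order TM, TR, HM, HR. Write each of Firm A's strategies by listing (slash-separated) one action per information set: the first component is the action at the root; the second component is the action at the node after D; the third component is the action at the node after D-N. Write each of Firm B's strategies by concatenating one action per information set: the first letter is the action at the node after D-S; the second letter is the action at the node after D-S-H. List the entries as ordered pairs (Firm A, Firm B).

vs TM: Firm A plays D → Firm A plays S at [D] → Firm B plays T at [D-S] → (5, 3)
vs TR: Firm A plays D → Firm A plays S at [D] → Firm B plays T at [D-S] → (5, 3)
vs HM: Firm A plays D → Firm A plays S at [D] → Firm B plays H at [D-S] → Firm B plays M at [D-S-H] → (4, 5)
vs HR: Firm A plays D → Firm A plays S at [D] → Firm B plays H at [D-S] → Firm B plays R at [D-S-H] → (5, 0)

(5,3) (5,3) (4,5) (5,0)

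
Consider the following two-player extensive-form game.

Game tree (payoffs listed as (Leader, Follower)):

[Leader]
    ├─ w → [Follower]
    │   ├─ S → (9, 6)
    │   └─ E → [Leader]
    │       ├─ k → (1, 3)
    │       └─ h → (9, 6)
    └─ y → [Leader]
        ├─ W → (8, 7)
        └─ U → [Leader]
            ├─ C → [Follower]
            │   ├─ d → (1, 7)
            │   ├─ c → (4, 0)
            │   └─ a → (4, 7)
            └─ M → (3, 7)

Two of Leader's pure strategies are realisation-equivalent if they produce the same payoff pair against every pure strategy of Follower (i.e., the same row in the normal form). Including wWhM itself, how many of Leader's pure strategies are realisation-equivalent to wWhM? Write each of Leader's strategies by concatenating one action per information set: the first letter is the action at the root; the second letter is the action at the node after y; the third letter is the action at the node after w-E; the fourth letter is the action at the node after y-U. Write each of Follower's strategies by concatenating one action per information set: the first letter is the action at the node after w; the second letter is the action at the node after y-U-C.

Row for wWhM (columns Sd, Sc, Sa, Ed, Ec, Ea): (9,6) (9,6) (9,6) (9,6) (9,6) (9,6).
Under wWhM, Leader's choice at the node after y and at the node after y-U can never be reached regardless of what Follower does, so varying those choices leaves every outcome unchanged.
Holding the reachable choices fixed and varying the unreachable ones freely already gives 2 × 2 = 4 equivalent strategies.
No other strategy reproduces this row, so those 4 are the full class: wWhC, wWhM, wUhC, wUhM.

4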